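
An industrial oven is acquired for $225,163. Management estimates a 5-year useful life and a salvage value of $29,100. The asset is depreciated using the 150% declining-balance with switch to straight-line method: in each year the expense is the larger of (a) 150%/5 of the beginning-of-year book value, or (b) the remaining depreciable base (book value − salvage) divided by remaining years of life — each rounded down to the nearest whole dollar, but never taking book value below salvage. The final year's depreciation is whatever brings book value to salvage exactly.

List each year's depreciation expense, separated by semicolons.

$67,548; $47,284; $33,099; $24,066; $24,066

Depreciable base = $225,163 − $29,100 = $196,063.
Year 1: DB = ⌊$225,163 × 150%/5⌋ = $67,548; SL = ⌊$196,063/5⌋ = $39,212 → take DB $67,548. Book value $157,615.
Year 2: DB = ⌊$157,615 × 150%/5⌋ = $47,284; SL = ⌊$128,515/4⌋ = $32,128 → take DB $47,284. Book value $110,331.
Year 3: DB = ⌊$110,331 × 150%/5⌋ = $33,099; SL = ⌊$81,231/3⌋ = $27,077 → take DB $33,099. Book value $77,232.
Year 4: DB = ⌊$77,232 × 150%/5⌋ = $23,169; SL = ⌊$48,132/2⌋ = $24,066 → take SL $24,066. Book value $53,166.
Year 5 (final): $53,166 − $29,100 = $24,066. Book value $29,100.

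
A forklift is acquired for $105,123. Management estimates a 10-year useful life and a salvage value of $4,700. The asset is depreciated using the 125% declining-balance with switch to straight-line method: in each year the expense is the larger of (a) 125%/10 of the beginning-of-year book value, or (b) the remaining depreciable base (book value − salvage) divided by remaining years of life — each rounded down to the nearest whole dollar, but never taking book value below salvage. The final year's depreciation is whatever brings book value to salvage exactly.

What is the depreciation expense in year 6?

Depreciable base = $105,123 − $4,700 = $100,423.
Year 1: DB = ⌊$105,123 × 125%/10⌋ = $13,140; SL = ⌊$100,423/10⌋ = $10,042 → take DB $13,140. Book value $91,983.
Year 2: DB = ⌊$91,983 × 125%/10⌋ = $11,497; SL = ⌊$87,283/9⌋ = $9,698 → take DB $11,497. Book value $80,486.
Year 3: DB = ⌊$80,486 × 125%/10⌋ = $10,060; SL = ⌊$75,786/8⌋ = $9,473 → take DB $10,060. Book value $70,426.
Year 4: DB = ⌊$70,426 × 125%/10⌋ = $8,803; SL = ⌊$65,726/7⌋ = $9,389 → take SL $9,389. Book value $61,037.
Year 5: DB = ⌊$61,037 × 125%/10⌋ = $7,629; SL = ⌊$56,337/6⌋ = $9,389 → take SL $9,389. Book value $51,648.
Year 6: DB = ⌊$51,648 × 125%/10⌋ = $6,456; SL = ⌊$46,948/5⌋ = $9,389 → take SL $9,389. Book value $42,259.

$9,389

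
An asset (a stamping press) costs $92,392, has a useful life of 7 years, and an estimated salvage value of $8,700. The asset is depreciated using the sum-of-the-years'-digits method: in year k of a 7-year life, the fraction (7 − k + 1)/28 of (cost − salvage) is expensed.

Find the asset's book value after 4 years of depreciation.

$26,634

Depreciable base = $92,392 − $8,700 = $83,692.
Sum of the years' digits = 7+6+5+4+3+2+1 = 28.
Year 1: $83,692 × 7/28 = $20,923. Book value $71,469.
Year 2: $83,692 × 6/28 = $17,934. Book value $53,535.
Year 3: $83,692 × 5/28 = $14,945. Book value $38,590.
Year 4: $83,692 × 4/28 = $11,956. Book value $26,634.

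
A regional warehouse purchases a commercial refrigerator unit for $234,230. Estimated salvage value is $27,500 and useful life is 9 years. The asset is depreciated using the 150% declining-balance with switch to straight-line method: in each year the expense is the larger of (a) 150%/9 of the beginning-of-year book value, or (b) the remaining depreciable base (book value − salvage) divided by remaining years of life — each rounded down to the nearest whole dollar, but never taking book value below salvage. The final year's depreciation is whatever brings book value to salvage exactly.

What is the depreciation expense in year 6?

Depreciable base = $234,230 − $27,500 = $206,730.
Year 1: DB = ⌊$234,230 × 150%/9⌋ = $39,038; SL = ⌊$206,730/9⌋ = $22,970 → take DB $39,038. Book value $195,192.
Year 2: DB = ⌊$195,192 × 150%/9⌋ = $32,532; SL = ⌊$167,692/8⌋ = $20,961 → take DB $32,532. Book value $162,660.
Year 3: DB = ⌊$162,660 × 150%/9⌋ = $27,110; SL = ⌊$135,160/7⌋ = $19,308 → take DB $27,110. Book value $135,550.
Year 4: DB = ⌊$135,550 × 150%/9⌋ = $22,591; SL = ⌊$108,050/6⌋ = $18,008 → take DB $22,591. Book value $112,959.
Year 5: DB = ⌊$112,959 × 150%/9⌋ = $18,826; SL = ⌊$85,459/5⌋ = $17,091 → take DB $18,826. Book value $94,133.
Year 6: DB = ⌊$94,133 × 150%/9⌋ = $15,688; SL = ⌊$66,633/4⌋ = $16,658 → take SL $16,658. Book value $77,475.

$16,658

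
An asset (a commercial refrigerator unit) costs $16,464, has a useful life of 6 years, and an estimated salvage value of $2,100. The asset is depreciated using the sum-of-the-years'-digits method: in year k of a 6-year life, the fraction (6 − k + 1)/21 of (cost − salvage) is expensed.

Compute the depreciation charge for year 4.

Depreciable base = $16,464 − $2,100 = $14,364.
Sum of the years' digits = 6+5+4+3+2+1 = 21.
Year 1: $14,364 × 6/21 = $4,104. Book value $12,360.
Year 2: $14,364 × 5/21 = $3,420. Book value $8,940.
Year 3: $14,364 × 4/21 = $2,736. Book value $6,204.
Year 4: $14,364 × 3/21 = $2,052. Book value $4,152.

$2,052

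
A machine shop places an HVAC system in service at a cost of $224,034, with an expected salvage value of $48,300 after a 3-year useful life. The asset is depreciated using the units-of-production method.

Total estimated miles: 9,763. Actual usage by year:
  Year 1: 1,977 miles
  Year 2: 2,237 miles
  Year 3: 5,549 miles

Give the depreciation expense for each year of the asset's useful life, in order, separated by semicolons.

Depreciable base = $224,034 − $48,300 = $175,734.
Rate = $175,734 / 9,763 miles = $18 per mile.
Year 1: 1,977 × $18 = $35,586. Book value $188,448.
Year 2: 2,237 × $18 = $40,266. Book value $148,182.
Year 3: 5,549 × $18 = $99,882. Book value $48,300.

$35,586; $40,266; $99,882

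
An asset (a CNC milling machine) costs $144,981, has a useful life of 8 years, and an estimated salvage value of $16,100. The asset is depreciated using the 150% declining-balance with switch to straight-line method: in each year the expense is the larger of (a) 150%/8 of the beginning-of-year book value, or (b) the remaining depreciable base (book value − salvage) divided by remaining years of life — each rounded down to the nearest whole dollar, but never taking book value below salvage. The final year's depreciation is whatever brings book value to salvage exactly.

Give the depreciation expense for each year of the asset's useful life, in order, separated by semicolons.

Depreciable base = $144,981 − $16,100 = $128,881.
Year 1: DB = ⌊$144,981 × 150%/8⌋ = $27,183; SL = ⌊$128,881/8⌋ = $16,110 → take DB $27,183. Book value $117,798.
Year 2: DB = ⌊$117,798 × 150%/8⌋ = $22,087; SL = ⌊$101,698/7⌋ = $14,528 → take DB $22,087. Book value $95,711.
Year 3: DB = ⌊$95,711 × 150%/8⌋ = $17,945; SL = ⌊$79,611/6⌋ = $13,268 → take DB $17,945. Book value $77,766.
Year 4: DB = ⌊$77,766 × 150%/8⌋ = $14,581; SL = ⌊$61,666/5⌋ = $12,333 → take DB $14,581. Book value $63,185.
Year 5: DB = ⌊$63,185 × 150%/8⌋ = $11,847; SL = ⌊$47,085/4⌋ = $11,771 → take DB $11,847. Book value $51,338.
Year 6: DB = ⌊$51,338 × 150%/8⌋ = $9,625; SL = ⌊$35,238/3⌋ = $11,746 → take SL $11,746. Book value $39,592.
Year 7: DB = ⌊$39,592 × 150%/8⌋ = $7,423; SL = ⌊$23,492/2⌋ = $11,746 → take SL $11,746. Book value $27,846.
Year 8 (final): $27,846 − $16,100 = $11,746. Book value $16,100.

$27,183; $22,087; $17,945; $14,581; $11,847; $11,746; $11,746; $11,746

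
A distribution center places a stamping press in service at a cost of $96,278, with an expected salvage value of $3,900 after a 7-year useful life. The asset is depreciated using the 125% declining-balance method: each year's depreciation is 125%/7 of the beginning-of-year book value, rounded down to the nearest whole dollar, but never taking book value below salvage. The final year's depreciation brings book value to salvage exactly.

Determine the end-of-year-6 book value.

$29,578

Depreciable base = $96,278 − $3,900 = $92,378.
Year 1: ⌊$96,278 × 125%/7⌋ = $17,192. Book value $79,086.
Year 2: ⌊$79,086 × 125%/7⌋ = $14,122. Book value $64,964.
Year 3: ⌊$64,964 × 125%/7⌋ = $11,600. Book value $53,364.
Year 4: ⌊$53,364 × 125%/7⌋ = $9,529. Book value $43,835.
Year 5: ⌊$43,835 × 125%/7⌋ = $7,827. Book value $36,008.
Year 6: ⌊$36,008 × 125%/7⌋ = $6,430. Book value $29,578.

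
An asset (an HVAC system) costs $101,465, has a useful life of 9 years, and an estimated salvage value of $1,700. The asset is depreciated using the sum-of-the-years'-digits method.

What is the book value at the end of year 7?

$8,351

Depreciable base = $101,465 − $1,700 = $99,765.
Sum of the years' digits = 9+8+7+6+5+4+3+2+1 = 45.
Year 1: $99,765 × 9/45 = $19,953. Book value $81,512.
Year 2: $99,765 × 8/45 = $17,736. Book value $63,776.
Year 3: $99,765 × 7/45 = $15,519. Book value $48,257.
Year 4: $99,765 × 6/45 = $13,302. Book value $34,955.
Year 5: $99,765 × 5/45 = $11,085. Book value $23,870.
Year 6: $99,765 × 4/45 = $8,868. Book value $15,002.
Year 7: $99,765 × 3/45 = $6,651. Book value $8,351.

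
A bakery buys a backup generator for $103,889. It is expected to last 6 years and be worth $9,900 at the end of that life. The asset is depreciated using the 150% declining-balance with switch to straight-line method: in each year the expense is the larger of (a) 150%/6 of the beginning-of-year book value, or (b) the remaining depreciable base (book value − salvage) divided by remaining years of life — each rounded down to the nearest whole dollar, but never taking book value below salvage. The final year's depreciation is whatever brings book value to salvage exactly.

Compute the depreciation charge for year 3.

Depreciable base = $103,889 − $9,900 = $93,989.
Year 1: DB = ⌊$103,889 × 150%/6⌋ = $25,972; SL = ⌊$93,989/6⌋ = $15,664 → take DB $25,972. Book value $77,917.
Year 2: DB = ⌊$77,917 × 150%/6⌋ = $19,479; SL = ⌊$68,017/5⌋ = $13,603 → take DB $19,479. Book value $58,438.
Year 3: DB = ⌊$58,438 × 150%/6⌋ = $14,609; SL = ⌊$48,538/4⌋ = $12,134 → take DB $14,609. Book value $43,829.

$14,609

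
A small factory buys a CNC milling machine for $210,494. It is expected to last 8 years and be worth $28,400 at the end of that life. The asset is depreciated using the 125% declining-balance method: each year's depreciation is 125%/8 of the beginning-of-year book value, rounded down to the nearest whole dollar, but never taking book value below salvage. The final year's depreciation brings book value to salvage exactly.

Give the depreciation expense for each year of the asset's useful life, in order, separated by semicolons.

Depreciable base = $210,494 − $28,400 = $182,094.
Year 1: ⌊$210,494 × 125%/8⌋ = $32,889. Book value $177,605.
Year 2: ⌊$177,605 × 125%/8⌋ = $27,750. Book value $149,855.
Year 3: ⌊$149,855 × 125%/8⌋ = $23,414. Book value $126,441.
Year 4: ⌊$126,441 × 125%/8⌋ = $19,756. Book value $106,685.
Year 5: ⌊$106,685 × 125%/8⌋ = $16,669. Book value $90,016.
Year 6: ⌊$90,016 × 125%/8⌋ = $14,065. Book value $75,951.
Year 7: ⌊$75,951 × 125%/8⌋ = $11,867. Book value $64,084.
Year 8 (final): $64,084 − $28,400 = $35,684. Book value $28,400.

$32,889; $27,750; $23,414; $19,756; $16,669; $14,065; $11,867; $35,684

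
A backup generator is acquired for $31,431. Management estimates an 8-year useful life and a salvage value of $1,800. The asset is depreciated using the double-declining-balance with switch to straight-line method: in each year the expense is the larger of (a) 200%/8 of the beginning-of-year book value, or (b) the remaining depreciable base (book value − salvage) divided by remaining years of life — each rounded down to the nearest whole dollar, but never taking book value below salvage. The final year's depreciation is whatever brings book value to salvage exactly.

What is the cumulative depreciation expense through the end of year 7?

Depreciable base = $31,431 − $1,800 = $29,631.
Year 1: DB = ⌊$31,431 × 200%/8⌋ = $7,857; SL = ⌊$29,631/8⌋ = $3,703 → take DB $7,857. Book value $23,574.
Year 2: DB = ⌊$23,574 × 200%/8⌋ = $5,893; SL = ⌊$21,774/7⌋ = $3,110 → take DB $5,893. Book value $17,681.
Year 3: DB = ⌊$17,681 × 200%/8⌋ = $4,420; SL = ⌊$15,881/6⌋ = $2,646 → take DB $4,420. Book value $13,261.
Year 4: DB = ⌊$13,261 × 200%/8⌋ = $3,315; SL = ⌊$11,461/5⌋ = $2,292 → take DB $3,315. Book value $9,946.
Year 5: DB = ⌊$9,946 × 200%/8⌋ = $2,486; SL = ⌊$8,146/4⌋ = $2,036 → take DB $2,486. Book value $7,460.
Year 6: DB = ⌊$7,460 × 200%/8⌋ = $1,865; SL = ⌊$5,660/3⌋ = $1,886 → take SL $1,886. Book value $5,574.
Year 7: DB = ⌊$5,574 × 200%/8⌋ = $1,393; SL = ⌊$3,774/2⌋ = $1,887 → take SL $1,887. Book value $3,687.
Accumulated through year 7 = $31,431 − $3,687 = $27,744.

$27,744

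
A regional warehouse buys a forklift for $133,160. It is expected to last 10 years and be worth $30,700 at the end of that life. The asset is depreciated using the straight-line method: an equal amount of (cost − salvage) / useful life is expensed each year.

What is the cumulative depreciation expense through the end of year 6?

$61,476

Depreciable base = $133,160 − $30,700 = $102,460.
Annual expense = $102,460 / 10 = $10,246.
End of year 1: book value $122,914.
End of year 2: book value $112,668.
End of year 3: book value $102,422.
End of year 4: book value $92,176.
End of year 5: book value $81,930.
End of year 6: book value $71,684.
Accumulated through year 6 = $133,160 − $71,684 = $61,476.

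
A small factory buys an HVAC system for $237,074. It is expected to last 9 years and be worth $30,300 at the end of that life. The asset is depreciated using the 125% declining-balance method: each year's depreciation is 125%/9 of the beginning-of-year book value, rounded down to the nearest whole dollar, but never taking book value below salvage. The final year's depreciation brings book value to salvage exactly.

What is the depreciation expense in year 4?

$21,025

Depreciable base = $237,074 − $30,300 = $206,774.
Year 1: ⌊$237,074 × 125%/9⌋ = $32,926. Book value $204,148.
Year 2: ⌊$204,148 × 125%/9⌋ = $28,353. Book value $175,795.
Year 3: ⌊$175,795 × 125%/9⌋ = $24,415. Book value $151,380.
Year 4: ⌊$151,380 × 125%/9⌋ = $21,025. Book value $130,355.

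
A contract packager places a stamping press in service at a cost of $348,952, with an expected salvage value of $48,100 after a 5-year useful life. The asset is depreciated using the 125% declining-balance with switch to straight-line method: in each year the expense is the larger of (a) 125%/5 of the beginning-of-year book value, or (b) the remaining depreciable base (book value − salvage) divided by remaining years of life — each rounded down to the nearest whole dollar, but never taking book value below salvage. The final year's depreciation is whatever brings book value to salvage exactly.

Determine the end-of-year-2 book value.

Depreciable base = $348,952 − $48,100 = $300,852.
Year 1: DB = ⌊$348,952 × 125%/5⌋ = $87,238; SL = ⌊$300,852/5⌋ = $60,170 → take DB $87,238. Book value $261,714.
Year 2: DB = ⌊$261,714 × 125%/5⌋ = $65,428; SL = ⌊$213,614/4⌋ = $53,403 → take DB $65,428. Book value $196,286.

$196,286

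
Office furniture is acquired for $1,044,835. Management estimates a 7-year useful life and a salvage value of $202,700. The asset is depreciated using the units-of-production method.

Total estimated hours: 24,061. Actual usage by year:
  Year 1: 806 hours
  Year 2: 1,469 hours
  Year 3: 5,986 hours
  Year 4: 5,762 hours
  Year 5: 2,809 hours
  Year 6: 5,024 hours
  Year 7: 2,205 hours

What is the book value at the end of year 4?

Depreciable base = $1,044,835 − $202,700 = $842,135.
Rate = $842,135 / 24,061 hours = $35 per hour.
Year 1: 806 × $35 = $28,210. Book value $1,016,625.
Year 2: 1,469 × $35 = $51,415. Book value $965,210.
Year 3: 5,986 × $35 = $209,510. Book value $755,700.
Year 4: 5,762 × $35 = $201,670. Book value $554,030.

$554,030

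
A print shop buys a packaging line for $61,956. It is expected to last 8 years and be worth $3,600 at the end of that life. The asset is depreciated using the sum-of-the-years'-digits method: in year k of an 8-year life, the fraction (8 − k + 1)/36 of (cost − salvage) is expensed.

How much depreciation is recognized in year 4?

Depreciable base = $61,956 − $3,600 = $58,356.
Sum of the years' digits = 8+7+6+5+4+3+2+1 = 36.
Year 1: $58,356 × 8/36 = $12,968. Book value $48,988.
Year 2: $58,356 × 7/36 = $11,347. Book value $37,641.
Year 3: $58,356 × 6/36 = $9,726. Book value $27,915.
Year 4: $58,356 × 5/36 = $8,105. Book value $19,810.

$8,105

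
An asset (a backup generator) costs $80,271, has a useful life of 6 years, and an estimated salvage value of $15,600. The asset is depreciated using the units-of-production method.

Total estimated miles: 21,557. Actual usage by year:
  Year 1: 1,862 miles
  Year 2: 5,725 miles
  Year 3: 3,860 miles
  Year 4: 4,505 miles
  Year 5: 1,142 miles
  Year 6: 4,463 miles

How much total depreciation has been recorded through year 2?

Depreciable base = $80,271 − $15,600 = $64,671.
Rate = $64,671 / 21,557 miles = $3 per mile.
Year 1: 1,862 × $3 = $5,586. Book value $74,685.
Year 2: 5,725 × $3 = $17,175. Book value $57,510.
Accumulated through year 2 = $80,271 − $57,510 = $22,761.

$22,761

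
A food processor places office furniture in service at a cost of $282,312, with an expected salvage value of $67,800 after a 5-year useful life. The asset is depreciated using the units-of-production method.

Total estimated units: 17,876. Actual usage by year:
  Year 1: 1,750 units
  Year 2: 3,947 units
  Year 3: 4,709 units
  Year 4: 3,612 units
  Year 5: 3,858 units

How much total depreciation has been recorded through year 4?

Depreciable base = $282,312 − $67,800 = $214,512.
Rate = $214,512 / 17,876 units = $12 per unit.
Year 1: 1,750 × $12 = $21,000. Book value $261,312.
Year 2: 3,947 × $12 = $47,364. Book value $213,948.
Year 3: 4,709 × $12 = $56,508. Book value $157,440.
Year 4: 3,612 × $12 = $43,344. Book value $114,096.
Accumulated through year 4 = $282,312 − $114,096 = $168,216.

$168,216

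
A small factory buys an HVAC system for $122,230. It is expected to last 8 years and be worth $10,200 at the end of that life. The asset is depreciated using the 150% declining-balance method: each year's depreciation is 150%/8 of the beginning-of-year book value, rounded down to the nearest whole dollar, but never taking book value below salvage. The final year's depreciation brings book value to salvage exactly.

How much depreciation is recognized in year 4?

$12,292

Depreciable base = $122,230 − $10,200 = $112,030.
Year 1: ⌊$122,230 × 150%/8⌋ = $22,918. Book value $99,312.
Year 2: ⌊$99,312 × 150%/8⌋ = $18,621. Book value $80,691.
Year 3: ⌊$80,691 × 150%/8⌋ = $15,129. Book value $65,562.
Year 4: ⌊$65,562 × 150%/8⌋ = $12,292. Book value $53,270.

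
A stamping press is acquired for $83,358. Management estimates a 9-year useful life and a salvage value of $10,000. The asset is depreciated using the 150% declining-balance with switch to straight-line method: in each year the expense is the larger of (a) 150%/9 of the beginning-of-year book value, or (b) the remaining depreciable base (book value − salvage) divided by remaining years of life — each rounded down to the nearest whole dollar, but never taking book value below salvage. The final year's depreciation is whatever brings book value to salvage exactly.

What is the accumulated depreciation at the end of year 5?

$49,858

Depreciable base = $83,358 − $10,000 = $73,358.
Year 1: DB = ⌊$83,358 × 150%/9⌋ = $13,893; SL = ⌊$73,358/9⌋ = $8,150 → take DB $13,893. Book value $69,465.
Year 2: DB = ⌊$69,465 × 150%/9⌋ = $11,577; SL = ⌊$59,465/8⌋ = $7,433 → take DB $11,577. Book value $57,888.
Year 3: DB = ⌊$57,888 × 150%/9⌋ = $9,648; SL = ⌊$47,888/7⌋ = $6,841 → take DB $9,648. Book value $48,240.
Year 4: DB = ⌊$48,240 × 150%/9⌋ = $8,040; SL = ⌊$38,240/6⌋ = $6,373 → take DB $8,040. Book value $40,200.
Year 5: DB = ⌊$40,200 × 150%/9⌋ = $6,700; SL = ⌊$30,200/5⌋ = $6,040 → take DB $6,700. Book value $33,500.
Accumulated through year 5 = $83,358 − $33,500 = $49,858.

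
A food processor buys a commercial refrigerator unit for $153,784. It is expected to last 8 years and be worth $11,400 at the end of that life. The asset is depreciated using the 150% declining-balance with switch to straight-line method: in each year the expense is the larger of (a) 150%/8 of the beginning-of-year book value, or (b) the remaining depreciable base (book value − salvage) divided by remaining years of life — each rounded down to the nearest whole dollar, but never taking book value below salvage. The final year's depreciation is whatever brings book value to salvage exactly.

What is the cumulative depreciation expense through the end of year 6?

Depreciable base = $153,784 − $11,400 = $142,384.
Year 1: DB = ⌊$153,784 × 150%/8⌋ = $28,834; SL = ⌊$142,384/8⌋ = $17,798 → take DB $28,834. Book value $124,950.
Year 2: DB = ⌊$124,950 × 150%/8⌋ = $23,428; SL = ⌊$113,550/7⌋ = $16,221 → take DB $23,428. Book value $101,522.
Year 3: DB = ⌊$101,522 × 150%/8⌋ = $19,035; SL = ⌊$90,122/6⌋ = $15,020 → take DB $19,035. Book value $82,487.
Year 4: DB = ⌊$82,487 × 150%/8⌋ = $15,466; SL = ⌊$71,087/5⌋ = $14,217 → take DB $15,466. Book value $67,021.
Year 5: DB = ⌊$67,021 × 150%/8⌋ = $12,566; SL = ⌊$55,621/4⌋ = $13,905 → take SL $13,905. Book value $53,116.
Year 6: DB = ⌊$53,116 × 150%/8⌋ = $9,959; SL = ⌊$41,716/3⌋ = $13,905 → take SL $13,905. Book value $39,211.
Accumulated through year 6 = $153,784 − $39,211 = $114,573.

$114,573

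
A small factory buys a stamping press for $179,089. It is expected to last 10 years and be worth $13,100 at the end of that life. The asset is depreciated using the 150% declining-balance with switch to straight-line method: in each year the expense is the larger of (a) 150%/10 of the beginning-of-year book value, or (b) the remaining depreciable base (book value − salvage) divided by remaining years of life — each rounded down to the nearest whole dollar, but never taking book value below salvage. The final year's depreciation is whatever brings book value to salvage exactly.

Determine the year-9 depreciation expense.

Depreciable base = $179,089 − $13,100 = $165,989.
Year 1: DB = ⌊$179,089 × 150%/10⌋ = $26,863; SL = ⌊$165,989/10⌋ = $16,598 → take DB $26,863. Book value $152,226.
Year 2: DB = ⌊$152,226 × 150%/10⌋ = $22,833; SL = ⌊$139,126/9⌋ = $15,458 → take DB $22,833. Book value $129,393.
Year 3: DB = ⌊$129,393 × 150%/10⌋ = $19,408; SL = ⌊$116,293/8⌋ = $14,536 → take DB $19,408. Book value $109,985.
Year 4: DB = ⌊$109,985 × 150%/10⌋ = $16,497; SL = ⌊$96,885/7⌋ = $13,840 → take DB $16,497. Book value $93,488.
Year 5: DB = ⌊$93,488 × 150%/10⌋ = $14,023; SL = ⌊$80,388/6⌋ = $13,398 → take DB $14,023. Book value $79,465.
Year 6: DB = ⌊$79,465 × 150%/10⌋ = $11,919; SL = ⌊$66,365/5⌋ = $13,273 → take SL $13,273. Book value $66,192.
Year 7: DB = ⌊$66,192 × 150%/10⌋ = $9,928; SL = ⌊$53,092/4⌋ = $13,273 → take SL $13,273. Book value $52,919.
Year 8: DB = ⌊$52,919 × 150%/10⌋ = $7,937; SL = ⌊$39,819/3⌋ = $13,273 → take SL $13,273. Book value $39,646.
Year 9: DB = ⌊$39,646 × 150%/10⌋ = $5,946; SL = ⌊$26,546/2⌋ = $13,273 → take SL $13,273. Book value $26,373.

$13,273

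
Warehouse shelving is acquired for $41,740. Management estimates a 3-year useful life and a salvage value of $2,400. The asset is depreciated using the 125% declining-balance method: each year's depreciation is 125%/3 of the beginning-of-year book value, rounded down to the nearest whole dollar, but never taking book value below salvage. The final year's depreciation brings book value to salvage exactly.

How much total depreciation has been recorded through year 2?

Depreciable base = $41,740 − $2,400 = $39,340.
Year 1: ⌊$41,740 × 125%/3⌋ = $17,391. Book value $24,349.
Year 2: ⌊$24,349 × 125%/3⌋ = $10,145. Book value $14,204.
Accumulated through year 2 = $41,740 − $14,204 = $27,536.

$27,536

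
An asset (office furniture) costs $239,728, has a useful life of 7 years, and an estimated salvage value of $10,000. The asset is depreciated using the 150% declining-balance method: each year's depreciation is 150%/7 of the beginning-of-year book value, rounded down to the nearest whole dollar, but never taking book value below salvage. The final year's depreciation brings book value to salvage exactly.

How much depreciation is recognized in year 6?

Depreciable base = $239,728 − $10,000 = $229,728.
Year 1: ⌊$239,728 × 150%/7⌋ = $51,370. Book value $188,358.
Year 2: ⌊$188,358 × 150%/7⌋ = $40,362. Book value $147,996.
Year 3: ⌊$147,996 × 150%/7⌋ = $31,713. Book value $116,283.
Year 4: ⌊$116,283 × 150%/7⌋ = $24,917. Book value $91,366.
Year 5: ⌊$91,366 × 150%/7⌋ = $19,578. Book value $71,788.
Year 6: ⌊$71,788 × 150%/7⌋ = $15,383. Book value $56,405.

$15,383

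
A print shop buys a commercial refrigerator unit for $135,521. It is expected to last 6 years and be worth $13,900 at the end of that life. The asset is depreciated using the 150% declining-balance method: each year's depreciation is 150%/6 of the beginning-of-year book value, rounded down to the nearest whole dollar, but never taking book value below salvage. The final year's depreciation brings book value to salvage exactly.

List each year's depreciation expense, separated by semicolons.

$33,880; $25,410; $19,057; $14,293; $10,720; $18,261

Depreciable base = $135,521 − $13,900 = $121,621.
Year 1: ⌊$135,521 × 150%/6⌋ = $33,880. Book value $101,641.
Year 2: ⌊$101,641 × 150%/6⌋ = $25,410. Book value $76,231.
Year 3: ⌊$76,231 × 150%/6⌋ = $19,057. Book value $57,174.
Year 4: ⌊$57,174 × 150%/6⌋ = $14,293. Book value $42,881.
Year 5: ⌊$42,881 × 150%/6⌋ = $10,720. Book value $32,161.
Year 6 (final): $32,161 − $13,900 = $18,261. Book value $13,900.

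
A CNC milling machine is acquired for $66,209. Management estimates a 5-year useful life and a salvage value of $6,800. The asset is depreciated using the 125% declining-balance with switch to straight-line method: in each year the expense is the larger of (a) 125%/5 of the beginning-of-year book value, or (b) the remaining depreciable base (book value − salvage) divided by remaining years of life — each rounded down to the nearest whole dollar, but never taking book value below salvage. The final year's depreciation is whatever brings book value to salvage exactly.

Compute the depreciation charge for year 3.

$10,147

Depreciable base = $66,209 − $6,800 = $59,409.
Year 1: DB = ⌊$66,209 × 125%/5⌋ = $16,552; SL = ⌊$59,409/5⌋ = $11,881 → take DB $16,552. Book value $49,657.
Year 2: DB = ⌊$49,657 × 125%/5⌋ = $12,414; SL = ⌊$42,857/4⌋ = $10,714 → take DB $12,414. Book value $37,243.
Year 3: DB = ⌊$37,243 × 125%/5⌋ = $9,310; SL = ⌊$30,443/3⌋ = $10,147 → take SL $10,147. Book value $27,096.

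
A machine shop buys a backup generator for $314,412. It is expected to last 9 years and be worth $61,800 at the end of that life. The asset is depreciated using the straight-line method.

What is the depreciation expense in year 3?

Depreciable base = $314,412 − $61,800 = $252,612.
Annual expense = $252,612 / 9 = $28,068.

$28,068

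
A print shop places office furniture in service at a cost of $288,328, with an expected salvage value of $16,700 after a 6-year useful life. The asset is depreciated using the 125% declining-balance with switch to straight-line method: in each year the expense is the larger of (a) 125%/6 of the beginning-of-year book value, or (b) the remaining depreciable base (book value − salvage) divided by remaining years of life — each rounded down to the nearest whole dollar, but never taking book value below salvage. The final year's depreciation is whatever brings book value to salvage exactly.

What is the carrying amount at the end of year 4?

Depreciable base = $288,328 − $16,700 = $271,628.
Year 1: DB = ⌊$288,328 × 125%/6⌋ = $60,068; SL = ⌊$271,628/6⌋ = $45,271 → take DB $60,068. Book value $228,260.
Year 2: DB = ⌊$228,260 × 125%/6⌋ = $47,554; SL = ⌊$211,560/5⌋ = $42,312 → take DB $47,554. Book value $180,706.
Year 3: DB = ⌊$180,706 × 125%/6⌋ = $37,647; SL = ⌊$164,006/4⌋ = $41,001 → take SL $41,001. Book value $139,705.
Year 4: DB = ⌊$139,705 × 125%/6⌋ = $29,105; SL = ⌊$123,005/3⌋ = $41,001 → take SL $41,001. Book value $98,704.

$98,704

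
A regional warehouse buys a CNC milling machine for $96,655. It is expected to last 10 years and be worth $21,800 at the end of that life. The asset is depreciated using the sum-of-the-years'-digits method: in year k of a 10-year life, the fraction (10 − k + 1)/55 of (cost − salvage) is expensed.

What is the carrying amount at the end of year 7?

$29,966

Depreciable base = $96,655 − $21,800 = $74,855.
Sum of the years' digits = 10+9+8+7+6+5+4+3+2+1 = 55.
Year 1: $74,855 × 10/55 = $13,610. Book value $83,045.
Year 2: $74,855 × 9/55 = $12,249. Book value $70,796.
Year 3: $74,855 × 8/55 = $10,888. Book value $59,908.
Year 4: $74,855 × 7/55 = $9,527. Book value $50,381.
Year 5: $74,855 × 6/55 = $8,166. Book value $42,215.
Year 6: $74,855 × 5/55 = $6,805. Book value $35,410.
Year 7: $74,855 × 4/55 = $5,444. Book value $29,966.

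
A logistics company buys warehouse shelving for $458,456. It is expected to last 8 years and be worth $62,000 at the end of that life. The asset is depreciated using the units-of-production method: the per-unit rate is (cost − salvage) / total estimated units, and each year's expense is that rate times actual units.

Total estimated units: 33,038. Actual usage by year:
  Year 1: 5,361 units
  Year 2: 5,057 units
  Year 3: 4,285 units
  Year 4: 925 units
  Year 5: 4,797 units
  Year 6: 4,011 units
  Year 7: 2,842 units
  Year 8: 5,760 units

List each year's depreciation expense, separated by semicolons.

Depreciable base = $458,456 − $62,000 = $396,456.
Rate = $396,456 / 33,038 units = $12 per unit.
Year 1: 5,361 × $12 = $64,332. Book value $394,124.
Year 2: 5,057 × $12 = $60,684. Book value $333,440.
Year 3: 4,285 × $12 = $51,420. Book value $282,020.
Year 4: 925 × $12 = $11,100. Book value $270,920.
Year 5: 4,797 × $12 = $57,564. Book value $213,356.
Year 6: 4,011 × $12 = $48,132. Book value $165,224.
Year 7: 2,842 × $12 = $34,104. Book value $131,120.
Year 8: 5,760 × $12 = $69,120. Book value $62,000.

$64,332; $60,684; $51,420; $11,100; $57,564; $48,132; $34,104; $69,120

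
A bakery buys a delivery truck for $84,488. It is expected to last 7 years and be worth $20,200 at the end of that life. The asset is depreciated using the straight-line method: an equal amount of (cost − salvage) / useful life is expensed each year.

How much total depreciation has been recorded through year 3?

Depreciable base = $84,488 − $20,200 = $64,288.
Annual expense = $64,288 / 7 = $9,184.
End of year 1: book value $75,304.
End of year 2: book value $66,120.
End of year 3: book value $56,936.
Accumulated through year 3 = $84,488 − $56,936 = $27,552.

$27,552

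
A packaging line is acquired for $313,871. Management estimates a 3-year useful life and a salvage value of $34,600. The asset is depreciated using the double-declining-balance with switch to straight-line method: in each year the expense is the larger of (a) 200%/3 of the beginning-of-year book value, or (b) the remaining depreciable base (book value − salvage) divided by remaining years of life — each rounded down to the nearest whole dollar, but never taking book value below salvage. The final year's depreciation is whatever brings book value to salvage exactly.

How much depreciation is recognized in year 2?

$69,749

Depreciable base = $313,871 − $34,600 = $279,271.
Year 1: DB = ⌊$313,871 × 200%/3⌋ = $209,247; SL = ⌊$279,271/3⌋ = $93,090 → take DB $209,247. Book value $104,624.
Year 2: DB = ⌊$104,624 × 200%/3⌋ = $69,749; SL = ⌊$70,024/2⌋ = $35,012 → take DB $69,749. Book value $34,875.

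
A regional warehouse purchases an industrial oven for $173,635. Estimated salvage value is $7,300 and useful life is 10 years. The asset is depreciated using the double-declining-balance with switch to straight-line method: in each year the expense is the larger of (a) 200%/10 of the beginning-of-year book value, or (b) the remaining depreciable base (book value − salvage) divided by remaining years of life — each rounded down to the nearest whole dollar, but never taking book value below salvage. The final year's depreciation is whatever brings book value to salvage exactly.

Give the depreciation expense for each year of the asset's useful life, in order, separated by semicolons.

$34,727; $27,781; $22,225; $17,780; $14,224; $11,379; $9,554; $9,555; $9,555; $9,555

Depreciable base = $173,635 − $7,300 = $166,335.
Year 1: DB = ⌊$173,635 × 200%/10⌋ = $34,727; SL = ⌊$166,335/10⌋ = $16,633 → take DB $34,727. Book value $138,908.
Year 2: DB = ⌊$138,908 × 200%/10⌋ = $27,781; SL = ⌊$131,608/9⌋ = $14,623 → take DB $27,781. Book value $111,127.
Year 3: DB = ⌊$111,127 × 200%/10⌋ = $22,225; SL = ⌊$103,827/8⌋ = $12,978 → take DB $22,225. Book value $88,902.
Year 4: DB = ⌊$88,902 × 200%/10⌋ = $17,780; SL = ⌊$81,602/7⌋ = $11,657 → take DB $17,780. Book value $71,122.
Year 5: DB = ⌊$71,122 × 200%/10⌋ = $14,224; SL = ⌊$63,822/6⌋ = $10,637 → take DB $14,224. Book value $56,898.
Year 6: DB = ⌊$56,898 × 200%/10⌋ = $11,379; SL = ⌊$49,598/5⌋ = $9,919 → take DB $11,379. Book value $45,519.
Year 7: DB = ⌊$45,519 × 200%/10⌋ = $9,103; SL = ⌊$38,219/4⌋ = $9,554 → take SL $9,554. Book value $35,965.
Year 8: DB = ⌊$35,965 × 200%/10⌋ = $7,193; SL = ⌊$28,665/3⌋ = $9,555 → take SL $9,555. Book value $26,410.
Year 9: DB = ⌊$26,410 × 200%/10⌋ = $5,282; SL = ⌊$19,110/2⌋ = $9,555 → take SL $9,555. Book value $16,855.
Year 10 (final): $16,855 − $7,300 = $9,555. Book value $7,300.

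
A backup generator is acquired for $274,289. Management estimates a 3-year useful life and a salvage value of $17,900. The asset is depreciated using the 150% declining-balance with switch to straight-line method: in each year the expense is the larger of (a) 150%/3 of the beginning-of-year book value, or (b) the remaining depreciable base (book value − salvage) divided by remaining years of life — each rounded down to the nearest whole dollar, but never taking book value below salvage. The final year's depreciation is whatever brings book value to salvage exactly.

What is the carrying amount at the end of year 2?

Depreciable base = $274,289 − $17,900 = $256,389.
Year 1: DB = ⌊$274,289 × 150%/3⌋ = $137,144; SL = ⌊$256,389/3⌋ = $85,463 → take DB $137,144. Book value $137,145.
Year 2: DB = ⌊$137,145 × 150%/3⌋ = $68,572; SL = ⌊$119,245/2⌋ = $59,622 → take DB $68,572. Book value $68,573.

$68,573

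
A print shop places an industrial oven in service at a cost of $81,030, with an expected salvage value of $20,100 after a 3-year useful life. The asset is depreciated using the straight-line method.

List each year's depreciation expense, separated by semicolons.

$20,310; $20,310; $20,310

Depreciable base = $81,030 − $20,100 = $60,930.
Annual expense = $60,930 / 3 = $20,310.
End of year 1: book value $60,720.
End of year 2: book value $40,410.
End of year 3: book value $20,100.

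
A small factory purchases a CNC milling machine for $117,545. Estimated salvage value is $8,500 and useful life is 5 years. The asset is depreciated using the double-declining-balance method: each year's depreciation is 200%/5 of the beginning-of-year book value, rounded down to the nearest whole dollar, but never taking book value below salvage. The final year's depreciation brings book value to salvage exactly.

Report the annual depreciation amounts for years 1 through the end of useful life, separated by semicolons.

Depreciable base = $117,545 − $8,500 = $109,045.
Year 1: ⌊$117,545 × 200%/5⌋ = $47,018. Book value $70,527.
Year 2: ⌊$70,527 × 200%/5⌋ = $28,210. Book value $42,317.
Year 3: ⌊$42,317 × 200%/5⌋ = $16,926. Book value $25,391.
Year 4: ⌊$25,391 × 200%/5⌋ = $10,156. Book value $15,235.
Year 5 (final): $15,235 − $8,500 = $6,735. Book value $8,500.

$47,018; $28,210; $16,926; $10,156; $6,735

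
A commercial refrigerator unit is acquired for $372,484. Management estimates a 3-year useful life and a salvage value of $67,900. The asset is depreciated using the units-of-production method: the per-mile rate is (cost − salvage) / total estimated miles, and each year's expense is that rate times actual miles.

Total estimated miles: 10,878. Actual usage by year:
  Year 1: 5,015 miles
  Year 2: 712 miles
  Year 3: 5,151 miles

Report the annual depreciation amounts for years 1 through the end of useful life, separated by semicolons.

Depreciable base = $372,484 − $67,900 = $304,584.
Rate = $304,584 / 10,878 miles = $28 per mile.
Year 1: 5,015 × $28 = $140,420. Book value $232,064.
Year 2: 712 × $28 = $19,936. Book value $212,128.
Year 3: 5,151 × $28 = $144,228. Book value $67,900.

$140,420; $19,936; $144,228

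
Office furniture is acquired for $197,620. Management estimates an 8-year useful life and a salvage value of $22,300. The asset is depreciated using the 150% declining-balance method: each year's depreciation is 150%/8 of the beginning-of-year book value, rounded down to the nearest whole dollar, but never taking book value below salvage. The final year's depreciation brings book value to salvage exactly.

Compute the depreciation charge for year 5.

Depreciable base = $197,620 − $22,300 = $175,320.
Year 1: ⌊$197,620 × 150%/8⌋ = $37,053. Book value $160,567.
Year 2: ⌊$160,567 × 150%/8⌋ = $30,106. Book value $130,461.
Year 3: ⌊$130,461 × 150%/8⌋ = $24,461. Book value $106,000.
Year 4: ⌊$106,000 × 150%/8⌋ = $19,875. Book value $86,125.
Year 5: ⌊$86,125 × 150%/8⌋ = $16,148. Book value $69,977.

$16,148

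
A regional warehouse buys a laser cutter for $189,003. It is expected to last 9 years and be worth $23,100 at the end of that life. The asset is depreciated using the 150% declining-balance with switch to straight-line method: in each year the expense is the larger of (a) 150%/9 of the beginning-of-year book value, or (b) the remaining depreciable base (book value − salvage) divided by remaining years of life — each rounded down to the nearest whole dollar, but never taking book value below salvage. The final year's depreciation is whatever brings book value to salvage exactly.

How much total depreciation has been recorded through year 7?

$139,473

Depreciable base = $189,003 − $23,100 = $165,903.
Year 1: DB = ⌊$189,003 × 150%/9⌋ = $31,500; SL = ⌊$165,903/9⌋ = $18,433 → take DB $31,500. Book value $157,503.
Year 2: DB = ⌊$157,503 × 150%/9⌋ = $26,250; SL = ⌊$134,403/8⌋ = $16,800 → take DB $26,250. Book value $131,253.
Year 3: DB = ⌊$131,253 × 150%/9⌋ = $21,875; SL = ⌊$108,153/7⌋ = $15,450 → take DB $21,875. Book value $109,378.
Year 4: DB = ⌊$109,378 × 150%/9⌋ = $18,229; SL = ⌊$86,278/6⌋ = $14,379 → take DB $18,229. Book value $91,149.
Year 5: DB = ⌊$91,149 × 150%/9⌋ = $15,191; SL = ⌊$68,049/5⌋ = $13,609 → take DB $15,191. Book value $75,958.
Year 6: DB = ⌊$75,958 × 150%/9⌋ = $12,659; SL = ⌊$52,858/4⌋ = $13,214 → take SL $13,214. Book value $62,744.
Year 7: DB = ⌊$62,744 × 150%/9⌋ = $10,457; SL = ⌊$39,644/3⌋ = $13,214 → take SL $13,214. Book value $49,530.
Accumulated through year 7 = $189,003 − $49,530 = $139,473.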